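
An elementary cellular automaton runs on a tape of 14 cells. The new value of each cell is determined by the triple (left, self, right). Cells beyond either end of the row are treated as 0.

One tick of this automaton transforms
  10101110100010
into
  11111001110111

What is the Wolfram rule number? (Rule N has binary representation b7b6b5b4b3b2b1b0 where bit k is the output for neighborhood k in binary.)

position 5: 111 → 0  (bit 7 = 0)
position 6: 110 → 0  (bit 6 = 0)
position 1: 101 → 1  (bit 5 = 1)
position 9: 100 → 1  (bit 4 = 1)
position 4: 011 → 1  (bit 3 = 1)
position 0: 010 → 1  (bit 2 = 1)
position 11: 001 → 1  (bit 1 = 1)
position 10: 000 → 0  (bit 0 = 0)
bits b7..b0 = 00111110 = 62

62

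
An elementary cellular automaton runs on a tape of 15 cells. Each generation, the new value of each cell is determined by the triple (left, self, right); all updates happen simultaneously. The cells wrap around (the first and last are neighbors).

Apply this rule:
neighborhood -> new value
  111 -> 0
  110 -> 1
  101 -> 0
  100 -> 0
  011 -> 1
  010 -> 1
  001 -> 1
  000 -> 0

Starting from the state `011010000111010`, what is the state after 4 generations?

101010110101010

111010001101010
101010011101010
101010110101010
101010110101010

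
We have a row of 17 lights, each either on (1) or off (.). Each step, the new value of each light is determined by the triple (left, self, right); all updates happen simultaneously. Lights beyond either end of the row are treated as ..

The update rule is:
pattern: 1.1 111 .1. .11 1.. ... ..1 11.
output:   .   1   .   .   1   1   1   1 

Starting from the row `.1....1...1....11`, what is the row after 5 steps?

1.111.1111.111.11

1.1111.111.1111.1
...111..11..111..
111.1111.111.1111
.11..111..11..111
1.111.1111.111.11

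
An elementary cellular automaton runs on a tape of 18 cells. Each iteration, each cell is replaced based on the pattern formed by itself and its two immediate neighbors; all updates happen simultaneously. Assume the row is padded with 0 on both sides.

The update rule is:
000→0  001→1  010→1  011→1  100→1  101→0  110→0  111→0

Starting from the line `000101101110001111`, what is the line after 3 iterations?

110111000000010110

001101001001011000
011001111111010100
110111000000010110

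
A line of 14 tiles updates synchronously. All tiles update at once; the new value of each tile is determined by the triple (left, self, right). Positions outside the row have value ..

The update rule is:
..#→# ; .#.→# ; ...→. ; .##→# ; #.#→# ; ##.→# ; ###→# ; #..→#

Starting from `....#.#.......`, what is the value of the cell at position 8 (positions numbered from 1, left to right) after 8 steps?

...#####......
..#######.....
.#########....
###########...
############..
#############.
##############
##############
position 8 holds #

#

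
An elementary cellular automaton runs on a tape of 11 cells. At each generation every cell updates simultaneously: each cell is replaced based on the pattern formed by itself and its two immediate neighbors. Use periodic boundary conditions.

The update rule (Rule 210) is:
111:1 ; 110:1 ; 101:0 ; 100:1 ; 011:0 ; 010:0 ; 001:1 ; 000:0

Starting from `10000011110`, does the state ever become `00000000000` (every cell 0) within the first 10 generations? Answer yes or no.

no

generation 1: 01000101110
generation 2: 10101000111
generation 3: 10000101011
generation 4: 11001000001
generation 5: 11110100010
generation 6: 01110010100
generation 7: 10111100010
generation 8: 00011110100
generation 9: 00101110010
generation 10: 01000111101
generation 10 is 01000111101, still not uniform 0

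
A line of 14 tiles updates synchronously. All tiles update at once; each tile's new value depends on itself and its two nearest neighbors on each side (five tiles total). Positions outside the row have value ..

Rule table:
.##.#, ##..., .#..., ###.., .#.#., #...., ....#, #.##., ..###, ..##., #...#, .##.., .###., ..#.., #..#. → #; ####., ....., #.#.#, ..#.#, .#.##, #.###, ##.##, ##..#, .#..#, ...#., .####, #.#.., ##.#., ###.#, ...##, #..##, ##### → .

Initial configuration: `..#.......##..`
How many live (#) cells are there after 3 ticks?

7

#.###...#.####
...####......#
.#.#..###..#.#
count of #: 7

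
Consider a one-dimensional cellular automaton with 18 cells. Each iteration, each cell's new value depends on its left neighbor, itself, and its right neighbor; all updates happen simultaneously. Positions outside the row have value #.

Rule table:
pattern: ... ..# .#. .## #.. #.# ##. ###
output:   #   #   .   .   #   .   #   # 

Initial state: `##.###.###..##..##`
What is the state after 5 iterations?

######..##..####.#

##..##..####.###.#
####.###.###..##..
####..##..####.###
######.###.###..##
######..##..####.#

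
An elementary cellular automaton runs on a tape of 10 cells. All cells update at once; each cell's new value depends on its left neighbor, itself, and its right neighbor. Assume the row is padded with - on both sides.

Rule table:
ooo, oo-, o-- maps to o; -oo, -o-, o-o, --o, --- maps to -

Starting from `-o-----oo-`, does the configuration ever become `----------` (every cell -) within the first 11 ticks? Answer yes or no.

yes

--o-----oo
---o-----o
----o-----
-----o----
------o---
-------o--
--------o-
---------o
----------
all cells are - at tick 9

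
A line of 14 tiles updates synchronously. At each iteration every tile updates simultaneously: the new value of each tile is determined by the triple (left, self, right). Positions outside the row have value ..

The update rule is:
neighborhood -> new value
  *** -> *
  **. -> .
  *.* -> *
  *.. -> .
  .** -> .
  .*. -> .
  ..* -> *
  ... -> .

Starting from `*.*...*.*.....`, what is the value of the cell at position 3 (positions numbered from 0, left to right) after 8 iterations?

.*...*.*......
*...*.*.......
...*.*........
..*.*.........
.*.*..........
*.*...........
.*............
*.............
position 3 holds .

.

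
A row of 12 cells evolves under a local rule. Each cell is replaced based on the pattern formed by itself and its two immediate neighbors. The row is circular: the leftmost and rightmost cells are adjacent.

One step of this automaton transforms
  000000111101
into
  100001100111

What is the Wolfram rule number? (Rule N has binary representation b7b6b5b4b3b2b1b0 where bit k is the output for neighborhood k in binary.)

126

position 7: 111 → 0  (bit 7 = 0)
position 9: 110 → 1  (bit 6 = 1)
position 10: 101 → 1  (bit 5 = 1)
position 0: 100 → 1  (bit 4 = 1)
position 6: 011 → 1  (bit 3 = 1)
position 11: 010 → 1  (bit 2 = 1)
position 5: 001 → 1  (bit 1 = 1)
position 1: 000 → 0  (bit 0 = 0)
bits b7..b0 = 01111110 = 126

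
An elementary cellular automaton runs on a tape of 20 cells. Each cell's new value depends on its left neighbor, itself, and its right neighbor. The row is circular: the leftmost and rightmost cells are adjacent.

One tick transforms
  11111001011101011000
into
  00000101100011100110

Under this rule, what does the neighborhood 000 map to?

At position 18 the neighborhood is 000; the next row has 1 there.

1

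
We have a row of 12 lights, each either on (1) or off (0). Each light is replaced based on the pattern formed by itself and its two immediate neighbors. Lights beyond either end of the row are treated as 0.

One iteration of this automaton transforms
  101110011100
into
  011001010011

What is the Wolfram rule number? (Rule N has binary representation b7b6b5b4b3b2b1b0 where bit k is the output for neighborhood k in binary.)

position 3: 111 → 0  (bit 7 = 0)
position 4: 110 → 0  (bit 6 = 0)
position 1: 101 → 1  (bit 5 = 1)
position 5: 100 → 1  (bit 4 = 1)
position 2: 011 → 1  (bit 3 = 1)
position 0: 010 → 0  (bit 2 = 0)
position 6: 001 → 0  (bit 1 = 0)
position 11: 000 → 1  (bit 0 = 1)
bits b7..b0 = 00111001 = 57

57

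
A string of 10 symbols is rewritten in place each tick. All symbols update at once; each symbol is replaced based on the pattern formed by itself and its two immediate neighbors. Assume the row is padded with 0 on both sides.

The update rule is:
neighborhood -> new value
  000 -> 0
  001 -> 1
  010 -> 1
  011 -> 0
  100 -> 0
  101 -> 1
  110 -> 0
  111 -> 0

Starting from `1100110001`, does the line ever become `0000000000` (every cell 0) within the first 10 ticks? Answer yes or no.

yes

0001000011
0011000100
0100001100
1100010000
0000110000
0001000000
0011000000
0100000000
1100000000
0000000000
all cells are 0 at tick 10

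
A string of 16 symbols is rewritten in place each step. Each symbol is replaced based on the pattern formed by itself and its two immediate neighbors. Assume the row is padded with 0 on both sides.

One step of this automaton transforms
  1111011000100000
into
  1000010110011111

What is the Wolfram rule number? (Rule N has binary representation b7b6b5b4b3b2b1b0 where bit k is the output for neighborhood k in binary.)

position 1: 111 → 0  (bit 7 = 0)
position 3: 110 → 0  (bit 6 = 0)
position 4: 101 → 0  (bit 5 = 0)
position 7: 100 → 1  (bit 4 = 1)
position 0: 011 → 1  (bit 3 = 1)
position 10: 010 → 0  (bit 2 = 0)
position 9: 001 → 0  (bit 1 = 0)
position 8: 000 → 1  (bit 0 = 1)
bits b7..b0 = 00011001 = 25

25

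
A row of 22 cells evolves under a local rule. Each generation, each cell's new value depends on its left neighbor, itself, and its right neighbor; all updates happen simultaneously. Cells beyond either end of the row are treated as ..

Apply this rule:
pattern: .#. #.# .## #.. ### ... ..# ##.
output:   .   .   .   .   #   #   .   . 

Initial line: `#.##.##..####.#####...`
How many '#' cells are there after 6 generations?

8

..........##...###..##
#########....#..#.....
.#######..##......####
..#####......####..##.
#..###..####..##......
....#....##......#####
count of #: 8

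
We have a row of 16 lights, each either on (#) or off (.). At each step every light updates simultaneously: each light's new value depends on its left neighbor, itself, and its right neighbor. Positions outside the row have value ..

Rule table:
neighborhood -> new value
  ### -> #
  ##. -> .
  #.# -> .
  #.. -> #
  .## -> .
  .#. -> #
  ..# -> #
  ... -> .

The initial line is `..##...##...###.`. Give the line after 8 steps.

step 1: .#..#.#..#.#.#.#
step 2: #####.####.#.#.#
step 3: .###...##..#.#.#
step 4: #.#.#.#..###.#.#
step 5: #.#.#.###.#..#.#
step 6: #.#.#..#..####.#
step 7: #.#.######.##..#
step 8: #.#..####....###

#.#..####....###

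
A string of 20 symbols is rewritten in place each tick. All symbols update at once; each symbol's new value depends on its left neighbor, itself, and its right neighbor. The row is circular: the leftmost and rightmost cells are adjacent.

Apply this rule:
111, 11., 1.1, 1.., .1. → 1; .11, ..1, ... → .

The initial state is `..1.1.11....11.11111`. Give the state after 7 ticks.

1.11111.1111.11....1

tick 1: 1.1111.11....11.1111
tick 2: 11.1111.11....11.111
tick 3: 111.1111.11....11.11
tick 4: 1111.1111.11....11.1
tick 5: 11111.1111.11....11.
tick 6: .11111.1111.11....11
tick 7: 1.11111.1111.11....1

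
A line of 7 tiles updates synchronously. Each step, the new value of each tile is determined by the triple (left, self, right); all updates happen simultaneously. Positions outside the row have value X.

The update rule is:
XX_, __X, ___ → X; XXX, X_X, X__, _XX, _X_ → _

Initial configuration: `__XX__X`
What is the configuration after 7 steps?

_XXXXXX

step 1: _X_X_X_
step 2: _______
step 3: _XXXXXX
step 4: _______  (repeats step 2; period 2)
step 7: _XXXXXX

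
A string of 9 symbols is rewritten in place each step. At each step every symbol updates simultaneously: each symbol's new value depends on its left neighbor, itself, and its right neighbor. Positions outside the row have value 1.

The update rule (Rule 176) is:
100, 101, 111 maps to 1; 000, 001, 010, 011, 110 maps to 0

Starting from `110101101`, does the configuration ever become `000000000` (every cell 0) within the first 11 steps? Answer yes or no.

no

101010010
010101001
101010100
010101010
101010101
010101010  (repeats step 4; period 2)
step 11: 101010101
step 11 is 101010101, still not uniform 0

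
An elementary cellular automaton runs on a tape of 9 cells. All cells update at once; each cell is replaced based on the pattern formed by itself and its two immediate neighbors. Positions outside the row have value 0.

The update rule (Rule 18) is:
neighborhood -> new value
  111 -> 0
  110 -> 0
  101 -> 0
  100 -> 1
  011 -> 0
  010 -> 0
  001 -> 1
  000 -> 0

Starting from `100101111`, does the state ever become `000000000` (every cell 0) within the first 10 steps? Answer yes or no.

no

step 1: 011000000
step 2: 100100000
step 3: 011010000
step 4: 100001000
step 5: 010010100
step 6: 101100010
step 7: 000010101
step 8: 000100000
step 9: 001010000
step 10: 010001000
step 10 is 010001000, still not uniform 0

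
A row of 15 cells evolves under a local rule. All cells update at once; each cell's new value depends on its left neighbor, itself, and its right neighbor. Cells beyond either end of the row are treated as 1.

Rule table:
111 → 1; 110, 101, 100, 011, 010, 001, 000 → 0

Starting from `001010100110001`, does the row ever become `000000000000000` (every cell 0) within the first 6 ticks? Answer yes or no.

yes

000000000000000
all cells are 0 at tick 1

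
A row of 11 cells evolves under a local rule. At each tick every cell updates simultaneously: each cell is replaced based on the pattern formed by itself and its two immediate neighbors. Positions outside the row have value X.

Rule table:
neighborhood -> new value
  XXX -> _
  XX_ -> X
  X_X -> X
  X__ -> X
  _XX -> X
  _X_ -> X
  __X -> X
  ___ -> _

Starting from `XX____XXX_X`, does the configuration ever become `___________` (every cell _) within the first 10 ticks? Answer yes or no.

_XX__XX_XXX
XXXXXXXXX__
________XXX
X______XX__
XX____XXXXX
_XX__XX____
XXXXXXXX__X
_______XXXX
X_____XX___
XX___XXXX_X
tick 10 is XX___XXXX_X, still not uniform _

no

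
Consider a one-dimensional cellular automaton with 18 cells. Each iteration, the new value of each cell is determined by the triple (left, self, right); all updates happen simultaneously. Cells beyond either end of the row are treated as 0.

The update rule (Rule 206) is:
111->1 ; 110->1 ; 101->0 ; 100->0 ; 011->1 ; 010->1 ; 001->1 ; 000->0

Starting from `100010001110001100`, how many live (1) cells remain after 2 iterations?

13

100110011110011100
101110111110111100
count of 1: 13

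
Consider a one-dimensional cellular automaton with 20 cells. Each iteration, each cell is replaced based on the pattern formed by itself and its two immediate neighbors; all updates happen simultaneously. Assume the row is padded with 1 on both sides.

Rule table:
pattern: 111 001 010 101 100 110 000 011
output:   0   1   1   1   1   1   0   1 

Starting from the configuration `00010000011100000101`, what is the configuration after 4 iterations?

11100001100011000111

10111000110110001111
11101101111111011000
00111111000001111101
11100001100011000111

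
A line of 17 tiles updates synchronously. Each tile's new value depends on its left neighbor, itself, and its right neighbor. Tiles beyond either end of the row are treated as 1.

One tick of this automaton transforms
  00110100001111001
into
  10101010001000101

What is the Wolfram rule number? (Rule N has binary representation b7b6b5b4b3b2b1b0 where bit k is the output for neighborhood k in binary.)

position 11: 111 → 0  (bit 7 = 0)
position 3: 110 → 0  (bit 6 = 0)
position 4: 101 → 1  (bit 5 = 1)
position 0: 100 → 1  (bit 4 = 1)
position 2: 011 → 1  (bit 3 = 1)
position 5: 010 → 0  (bit 2 = 0)
position 1: 001 → 0  (bit 1 = 0)
position 7: 000 → 0  (bit 0 = 0)
bits b7..b0 = 00111000 = 56

56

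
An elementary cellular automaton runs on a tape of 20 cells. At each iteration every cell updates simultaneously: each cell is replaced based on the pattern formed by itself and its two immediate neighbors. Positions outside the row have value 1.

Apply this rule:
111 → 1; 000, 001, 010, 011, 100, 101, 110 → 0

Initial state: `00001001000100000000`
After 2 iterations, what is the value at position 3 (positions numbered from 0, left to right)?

iteration 1: 00000000000000000000
iteration 2: 00000000000000000000
position 3 holds 0

0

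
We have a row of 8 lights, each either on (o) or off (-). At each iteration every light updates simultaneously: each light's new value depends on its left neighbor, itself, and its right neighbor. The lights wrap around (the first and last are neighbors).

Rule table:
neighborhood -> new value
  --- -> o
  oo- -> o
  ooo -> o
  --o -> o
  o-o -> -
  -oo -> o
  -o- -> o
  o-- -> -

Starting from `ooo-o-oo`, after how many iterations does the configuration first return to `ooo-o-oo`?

iteration 1: ooo-o-oo

1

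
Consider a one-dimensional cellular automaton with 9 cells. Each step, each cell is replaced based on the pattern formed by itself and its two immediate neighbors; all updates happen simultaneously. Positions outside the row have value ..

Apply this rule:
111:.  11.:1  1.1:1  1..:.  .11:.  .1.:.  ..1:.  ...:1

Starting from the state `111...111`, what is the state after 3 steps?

........1

step 1: ..1.1...1
step 2: 1..1..1..
step 3: ........1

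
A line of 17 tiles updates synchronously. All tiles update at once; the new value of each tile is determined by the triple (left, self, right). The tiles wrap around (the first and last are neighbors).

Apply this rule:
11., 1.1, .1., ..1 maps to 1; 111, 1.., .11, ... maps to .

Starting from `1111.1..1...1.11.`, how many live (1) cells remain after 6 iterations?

...111.11..111.11
..1..11.1.1..11.1
.11.1.11111.1.111
1.1111....1111..1
11...1...1...1.1.
.1..11..11..11111
count of 1: 10

10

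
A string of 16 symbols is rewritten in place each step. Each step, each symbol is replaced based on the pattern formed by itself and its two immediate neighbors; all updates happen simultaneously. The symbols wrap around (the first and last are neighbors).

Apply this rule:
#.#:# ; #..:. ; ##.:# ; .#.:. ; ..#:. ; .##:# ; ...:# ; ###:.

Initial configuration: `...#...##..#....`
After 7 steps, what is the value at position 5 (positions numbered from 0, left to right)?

step 1: ##...#.##....###
step 2: .#.#..###.##.#..
step 3: ..#...#.#####..#
step 4: ....#..##...#...
step 5: ###....##.#...##
step 6: ..#.##.###..#.#.
step 7: #..#####.#...#..
position 5 holds #

#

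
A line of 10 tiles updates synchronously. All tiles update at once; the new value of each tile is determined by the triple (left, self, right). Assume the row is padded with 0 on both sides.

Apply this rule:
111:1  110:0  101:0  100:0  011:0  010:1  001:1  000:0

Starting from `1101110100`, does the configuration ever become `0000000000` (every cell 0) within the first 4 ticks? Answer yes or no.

no

0000100100
0001101100
0010000000
0110000000
tick 4 is 0110000000, still not uniform 0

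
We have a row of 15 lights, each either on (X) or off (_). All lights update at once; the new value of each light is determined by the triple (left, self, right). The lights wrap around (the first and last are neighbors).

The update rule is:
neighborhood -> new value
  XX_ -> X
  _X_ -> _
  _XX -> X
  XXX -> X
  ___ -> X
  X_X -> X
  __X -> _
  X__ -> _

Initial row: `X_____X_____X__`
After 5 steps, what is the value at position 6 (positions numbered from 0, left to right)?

__XXX___XXX____
X_XXX_X_XXX_XXX
XXXXXX_XXXXXXXX
XXXXXXXXXXXXXXX
XXXXXXXXXXXXXXX
position 6 holds X

X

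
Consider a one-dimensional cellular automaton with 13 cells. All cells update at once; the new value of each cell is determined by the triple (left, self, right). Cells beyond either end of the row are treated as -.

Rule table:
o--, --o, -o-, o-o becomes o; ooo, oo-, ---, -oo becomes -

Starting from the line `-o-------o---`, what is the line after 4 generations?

-o---o---o---

generation 1: ooo-----ooo--
generation 2: ---o---o---o-
generation 3: --ooo-ooo-ooo
generation 4: -o---o---o---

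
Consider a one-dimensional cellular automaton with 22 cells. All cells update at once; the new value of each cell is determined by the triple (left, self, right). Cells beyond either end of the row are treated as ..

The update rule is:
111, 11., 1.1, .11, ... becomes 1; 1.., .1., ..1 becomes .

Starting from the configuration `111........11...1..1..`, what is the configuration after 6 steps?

111.111111.11.1......1
11111111111111..1111..
11111111111111..1111.1
11111111111111..11111.
11111111111111..11111.  (fixed point — unchanged through step 6)

11111111111111..11111.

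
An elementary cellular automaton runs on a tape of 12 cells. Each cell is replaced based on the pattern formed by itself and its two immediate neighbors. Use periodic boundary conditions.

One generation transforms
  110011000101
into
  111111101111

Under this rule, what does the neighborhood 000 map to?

At position 7 the neighborhood is 000; the next row has 0 there.

0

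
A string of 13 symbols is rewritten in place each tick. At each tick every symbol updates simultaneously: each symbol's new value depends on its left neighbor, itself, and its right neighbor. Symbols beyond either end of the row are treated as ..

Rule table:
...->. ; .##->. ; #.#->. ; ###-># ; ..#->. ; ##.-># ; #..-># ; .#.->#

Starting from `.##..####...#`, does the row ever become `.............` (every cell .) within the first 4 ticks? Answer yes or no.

tick 1: ..##..####..#
tick 2: ...##..####.#
tick 3: ....##..###.#
tick 4: .....##..##.#
tick 4 is .....##..##.#, still not uniform .

no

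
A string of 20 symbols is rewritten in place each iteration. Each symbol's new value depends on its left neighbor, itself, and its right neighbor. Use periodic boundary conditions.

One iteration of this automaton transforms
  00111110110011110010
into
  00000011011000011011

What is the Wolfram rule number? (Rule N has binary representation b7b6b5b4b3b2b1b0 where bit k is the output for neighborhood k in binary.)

116

position 3: 111 → 0  (bit 7 = 0)
position 6: 110 → 1  (bit 6 = 1)
position 7: 101 → 1  (bit 5 = 1)
position 10: 100 → 1  (bit 4 = 1)
position 2: 011 → 0  (bit 3 = 0)
position 18: 010 → 1  (bit 2 = 1)
position 1: 001 → 0  (bit 1 = 0)
position 0: 000 → 0  (bit 0 = 0)
bits b7..b0 = 01110100 = 116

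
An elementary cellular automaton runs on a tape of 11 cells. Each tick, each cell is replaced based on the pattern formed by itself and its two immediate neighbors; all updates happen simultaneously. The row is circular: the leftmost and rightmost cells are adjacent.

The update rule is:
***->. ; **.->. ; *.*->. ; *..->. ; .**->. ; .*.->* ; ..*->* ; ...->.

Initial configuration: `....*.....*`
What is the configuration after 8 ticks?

...**....**
..*.....*..
.**....**..
*.....*....
*....**...*
....*....*.
...**...**.
..*....*...

..*....*...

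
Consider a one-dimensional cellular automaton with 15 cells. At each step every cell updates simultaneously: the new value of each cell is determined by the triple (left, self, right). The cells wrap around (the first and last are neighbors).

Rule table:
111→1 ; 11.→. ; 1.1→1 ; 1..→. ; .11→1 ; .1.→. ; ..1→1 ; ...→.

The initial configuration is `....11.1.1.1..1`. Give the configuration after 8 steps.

...11.1.1.1..1.
..11.1.1.1..1..
.11.1.1.1..1...
11.1.1.1..1....
1.1.1.1..1....1
.1.1.1..1....11
1.1.1..1....11.
.1.1..1....11.1

.1.1..1....11.1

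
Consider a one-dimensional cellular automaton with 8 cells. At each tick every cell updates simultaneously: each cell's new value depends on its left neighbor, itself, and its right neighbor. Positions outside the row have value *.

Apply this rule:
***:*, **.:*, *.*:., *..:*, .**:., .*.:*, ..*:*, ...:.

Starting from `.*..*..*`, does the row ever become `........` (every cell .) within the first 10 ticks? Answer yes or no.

.******.
..*****.
**.****.
**..***.
****.**.
****..*.
*******.
*******.  (fixed point — unchanged through tick 10)
tick 10 is *******., still not uniform .

no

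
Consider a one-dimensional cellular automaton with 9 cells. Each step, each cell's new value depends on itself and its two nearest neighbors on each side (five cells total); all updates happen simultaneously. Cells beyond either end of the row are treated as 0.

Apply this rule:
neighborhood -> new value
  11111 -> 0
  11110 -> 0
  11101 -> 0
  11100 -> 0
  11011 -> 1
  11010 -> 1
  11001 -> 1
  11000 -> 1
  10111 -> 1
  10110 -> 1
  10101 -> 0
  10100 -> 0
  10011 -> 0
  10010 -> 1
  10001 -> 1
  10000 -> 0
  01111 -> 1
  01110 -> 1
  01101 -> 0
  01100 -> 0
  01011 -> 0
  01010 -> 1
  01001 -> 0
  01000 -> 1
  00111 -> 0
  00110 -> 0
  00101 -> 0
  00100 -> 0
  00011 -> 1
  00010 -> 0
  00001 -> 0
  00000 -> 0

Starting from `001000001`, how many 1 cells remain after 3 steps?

000100000
000010000
000001000
count of 1: 1

1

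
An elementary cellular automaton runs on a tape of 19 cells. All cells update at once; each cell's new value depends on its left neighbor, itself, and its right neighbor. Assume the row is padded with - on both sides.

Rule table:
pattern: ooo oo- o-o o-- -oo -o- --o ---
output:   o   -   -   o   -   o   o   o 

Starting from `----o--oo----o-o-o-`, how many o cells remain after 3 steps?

ooooooo--ooooo-o-oo
-ooooo-oo-ooo--o---
o-ooo------o-oooooo
count of o: 11

11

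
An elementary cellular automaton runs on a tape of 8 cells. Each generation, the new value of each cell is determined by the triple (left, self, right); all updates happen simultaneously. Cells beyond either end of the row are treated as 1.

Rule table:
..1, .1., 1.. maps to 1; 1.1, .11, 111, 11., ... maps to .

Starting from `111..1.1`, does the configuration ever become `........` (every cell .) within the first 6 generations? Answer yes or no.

no

generation 1: ...111..
generation 2: 1.1...11
generation 3: ..11.1..
generation 4: 11...111
generation 5: ..1.1...
generation 6: 111.11.1
generation 6 is 111.11.1, still not uniform .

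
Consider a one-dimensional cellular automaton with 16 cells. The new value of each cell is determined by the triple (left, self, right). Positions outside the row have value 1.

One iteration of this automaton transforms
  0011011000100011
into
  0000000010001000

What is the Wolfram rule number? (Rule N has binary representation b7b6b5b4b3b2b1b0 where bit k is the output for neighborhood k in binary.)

1

position 15: 111 → 0  (bit 7 = 0)
position 3: 110 → 0  (bit 6 = 0)
position 4: 101 → 0  (bit 5 = 0)
position 0: 100 → 0  (bit 4 = 0)
position 2: 011 → 0  (bit 3 = 0)
position 10: 010 → 0  (bit 2 = 0)
position 1: 001 → 0  (bit 1 = 0)
position 8: 000 → 1  (bit 0 = 1)
bits b7..b0 = 00000001 = 1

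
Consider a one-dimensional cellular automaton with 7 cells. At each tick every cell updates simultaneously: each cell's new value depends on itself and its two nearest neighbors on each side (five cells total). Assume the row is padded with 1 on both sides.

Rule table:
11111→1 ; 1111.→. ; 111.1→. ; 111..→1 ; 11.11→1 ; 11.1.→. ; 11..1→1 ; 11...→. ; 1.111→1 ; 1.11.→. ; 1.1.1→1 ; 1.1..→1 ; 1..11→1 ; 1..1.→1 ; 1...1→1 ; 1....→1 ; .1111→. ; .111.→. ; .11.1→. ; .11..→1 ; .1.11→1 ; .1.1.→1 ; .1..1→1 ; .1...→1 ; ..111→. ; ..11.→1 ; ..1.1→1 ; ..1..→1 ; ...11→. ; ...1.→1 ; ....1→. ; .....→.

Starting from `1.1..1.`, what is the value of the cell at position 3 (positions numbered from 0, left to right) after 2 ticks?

tick 1: ..11111
tick 2: 11..111
position 3 holds .

.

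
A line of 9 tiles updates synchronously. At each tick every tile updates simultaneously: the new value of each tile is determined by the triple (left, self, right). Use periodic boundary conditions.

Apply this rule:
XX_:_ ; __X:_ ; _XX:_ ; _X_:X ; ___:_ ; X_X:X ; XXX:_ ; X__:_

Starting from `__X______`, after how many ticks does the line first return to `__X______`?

1

tick 1: __X______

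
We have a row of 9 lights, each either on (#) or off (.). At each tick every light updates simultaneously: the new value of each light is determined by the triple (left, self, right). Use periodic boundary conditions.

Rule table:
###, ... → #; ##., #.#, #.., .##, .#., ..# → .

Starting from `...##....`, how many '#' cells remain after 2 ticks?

##....###
#..##..##
count of #: 5

5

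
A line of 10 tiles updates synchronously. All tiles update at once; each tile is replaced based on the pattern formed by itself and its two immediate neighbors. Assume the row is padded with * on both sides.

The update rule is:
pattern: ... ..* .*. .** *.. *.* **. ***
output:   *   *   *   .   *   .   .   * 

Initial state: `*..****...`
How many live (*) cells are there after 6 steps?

7

.**.**.***
........**
********.*
*******...
******.***
*****...**
count of *: 7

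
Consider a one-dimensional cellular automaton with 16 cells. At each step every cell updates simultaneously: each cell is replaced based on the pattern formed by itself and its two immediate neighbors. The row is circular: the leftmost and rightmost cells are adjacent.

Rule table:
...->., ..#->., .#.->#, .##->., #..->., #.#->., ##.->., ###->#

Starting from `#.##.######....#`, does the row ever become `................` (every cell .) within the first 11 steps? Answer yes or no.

yes

step 1: ......####......
step 2: .......##.......
step 3: ................
all cells are . at step 3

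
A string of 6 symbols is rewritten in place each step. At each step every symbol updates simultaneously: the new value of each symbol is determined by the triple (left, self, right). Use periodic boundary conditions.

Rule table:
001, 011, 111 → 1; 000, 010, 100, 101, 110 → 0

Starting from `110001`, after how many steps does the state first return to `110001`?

6

step 1: 100011
step 2: 000111
step 3: 001110
step 4: 011100
step 5: 111000
step 6: 110001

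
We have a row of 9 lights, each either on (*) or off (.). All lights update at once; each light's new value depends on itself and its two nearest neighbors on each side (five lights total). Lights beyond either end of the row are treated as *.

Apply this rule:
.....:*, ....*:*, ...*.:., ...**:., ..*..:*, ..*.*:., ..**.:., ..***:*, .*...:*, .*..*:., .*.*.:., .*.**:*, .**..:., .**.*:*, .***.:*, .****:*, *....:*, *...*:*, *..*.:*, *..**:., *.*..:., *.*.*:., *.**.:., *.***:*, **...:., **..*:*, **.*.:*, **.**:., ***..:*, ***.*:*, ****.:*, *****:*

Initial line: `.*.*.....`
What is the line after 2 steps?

*.*.****.

step 1: *...****.
step 2: *.*.****.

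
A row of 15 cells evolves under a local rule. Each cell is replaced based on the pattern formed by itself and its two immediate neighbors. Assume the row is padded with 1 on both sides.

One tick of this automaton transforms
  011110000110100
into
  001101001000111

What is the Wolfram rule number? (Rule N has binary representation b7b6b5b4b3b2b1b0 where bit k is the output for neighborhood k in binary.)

position 2: 111 → 1  (bit 7 = 1)
position 4: 110 → 0  (bit 6 = 0)
position 0: 101 → 0  (bit 5 = 0)
position 5: 100 → 1  (bit 4 = 1)
position 1: 011 → 0  (bit 3 = 0)
position 12: 010 → 1  (bit 2 = 1)
position 8: 001 → 1  (bit 1 = 1)
position 6: 000 → 0  (bit 0 = 0)
bits b7..b0 = 10010110 = 150

150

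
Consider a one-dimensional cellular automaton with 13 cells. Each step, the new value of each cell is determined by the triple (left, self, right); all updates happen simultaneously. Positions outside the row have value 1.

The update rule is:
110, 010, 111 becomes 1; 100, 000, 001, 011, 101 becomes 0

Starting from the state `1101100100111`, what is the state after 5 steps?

1100100100000

1100100100011
1100100100001
1100100100000
1100100100000  (fixed point — unchanged through step 5)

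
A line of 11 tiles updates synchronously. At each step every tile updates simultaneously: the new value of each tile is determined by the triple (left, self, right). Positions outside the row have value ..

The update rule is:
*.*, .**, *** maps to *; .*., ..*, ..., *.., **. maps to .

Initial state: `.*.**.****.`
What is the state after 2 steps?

step 1: ..**.****..
step 2: ..*.****...

..*.****...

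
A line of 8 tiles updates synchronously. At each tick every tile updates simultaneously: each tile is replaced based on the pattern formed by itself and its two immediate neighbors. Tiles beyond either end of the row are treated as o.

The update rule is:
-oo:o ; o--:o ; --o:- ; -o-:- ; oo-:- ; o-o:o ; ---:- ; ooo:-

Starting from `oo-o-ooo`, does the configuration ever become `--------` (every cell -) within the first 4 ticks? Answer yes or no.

no

--o-oo--
o--oo-o-
-o-o-o-o
o-o-o-oo
tick 4 is o-o-o-oo, still not uniform -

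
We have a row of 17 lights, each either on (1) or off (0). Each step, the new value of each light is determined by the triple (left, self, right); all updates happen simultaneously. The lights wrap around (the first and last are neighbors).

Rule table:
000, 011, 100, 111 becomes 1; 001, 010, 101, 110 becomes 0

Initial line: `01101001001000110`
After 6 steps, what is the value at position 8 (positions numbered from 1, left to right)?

0

01000100100110101
00110010010100000
10101001000011111
00000100111011111
11110010110011110
11101000101011100
position 8 holds 0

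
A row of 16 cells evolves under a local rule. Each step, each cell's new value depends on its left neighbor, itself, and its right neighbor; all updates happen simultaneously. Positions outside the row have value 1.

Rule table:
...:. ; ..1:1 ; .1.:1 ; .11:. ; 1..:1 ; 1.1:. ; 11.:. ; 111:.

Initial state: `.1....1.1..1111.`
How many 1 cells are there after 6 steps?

4

.11..11.111.....
...11......1...1
1.1..1....111.1.
..11111..1....1.
11.....1111..11.
..1...1....11...
count of 1: 4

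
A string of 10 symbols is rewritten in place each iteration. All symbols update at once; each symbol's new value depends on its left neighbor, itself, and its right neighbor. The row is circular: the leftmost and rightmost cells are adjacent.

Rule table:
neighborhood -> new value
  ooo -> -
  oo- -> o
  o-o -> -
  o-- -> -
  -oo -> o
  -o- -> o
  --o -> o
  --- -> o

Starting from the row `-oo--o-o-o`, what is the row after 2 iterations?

iteration 1: -oo-oo-o-o
iteration 2: -oo-oo-o-o

-oo-oo-o-o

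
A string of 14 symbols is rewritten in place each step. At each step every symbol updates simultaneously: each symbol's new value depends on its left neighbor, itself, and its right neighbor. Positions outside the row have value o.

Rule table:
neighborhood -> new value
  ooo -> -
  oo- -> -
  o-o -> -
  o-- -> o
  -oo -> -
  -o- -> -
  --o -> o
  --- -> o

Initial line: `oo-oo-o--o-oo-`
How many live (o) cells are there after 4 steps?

-------oo-----
ooooooo--ooooo
-------oo-----  (repeats step 1; period 2)
step 4: ooooooo--ooooo
count of o: 12

12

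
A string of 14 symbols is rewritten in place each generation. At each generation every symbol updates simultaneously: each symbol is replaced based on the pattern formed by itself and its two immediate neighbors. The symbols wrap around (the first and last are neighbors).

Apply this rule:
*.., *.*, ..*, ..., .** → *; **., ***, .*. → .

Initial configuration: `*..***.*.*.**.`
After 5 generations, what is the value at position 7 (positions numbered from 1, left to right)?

.***..*.*.**.*
**..**.*.**.*.
*.***.*.**.*.*
.**..*.**.*.**
**.**.**.*.**.
position 7 holds *

*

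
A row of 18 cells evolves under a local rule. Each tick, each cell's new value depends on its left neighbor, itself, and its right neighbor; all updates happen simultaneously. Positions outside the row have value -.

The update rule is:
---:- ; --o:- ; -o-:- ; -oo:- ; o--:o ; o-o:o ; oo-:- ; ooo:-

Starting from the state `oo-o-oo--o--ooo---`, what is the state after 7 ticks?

--------o-o--o--o-

--o-o--o--o----o--
---o-o--o--o----o-
----o-o--o--o----o
-----o-o--o--o----
------o-o--o--o---
-------o-o--o--o--
--------o-o--o--o-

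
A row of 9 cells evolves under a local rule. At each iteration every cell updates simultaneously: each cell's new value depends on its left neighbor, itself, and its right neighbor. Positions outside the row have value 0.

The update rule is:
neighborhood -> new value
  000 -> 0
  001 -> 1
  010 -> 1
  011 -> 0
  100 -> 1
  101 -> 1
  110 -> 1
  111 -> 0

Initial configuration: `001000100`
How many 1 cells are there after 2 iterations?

5

011101110
100110011
count of 1: 5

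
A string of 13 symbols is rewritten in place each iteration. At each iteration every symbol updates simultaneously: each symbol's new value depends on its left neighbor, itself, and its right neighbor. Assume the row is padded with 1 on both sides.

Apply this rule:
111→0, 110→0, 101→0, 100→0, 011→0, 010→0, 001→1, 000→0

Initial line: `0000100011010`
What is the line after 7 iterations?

0100000100100

0001000100000
0010001000001
0100010000010
0000100000100
0001000001001
0010000010010
0100000100100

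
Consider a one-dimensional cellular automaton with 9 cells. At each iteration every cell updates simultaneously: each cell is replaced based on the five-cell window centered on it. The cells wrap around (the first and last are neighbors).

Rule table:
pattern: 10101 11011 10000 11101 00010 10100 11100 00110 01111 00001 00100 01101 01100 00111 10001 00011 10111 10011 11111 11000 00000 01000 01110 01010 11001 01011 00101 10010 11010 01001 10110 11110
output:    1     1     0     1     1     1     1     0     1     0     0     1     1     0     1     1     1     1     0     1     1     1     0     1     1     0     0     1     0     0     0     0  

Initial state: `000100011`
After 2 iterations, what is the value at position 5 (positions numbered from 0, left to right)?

111011101
101110111
position 5 holds 0

0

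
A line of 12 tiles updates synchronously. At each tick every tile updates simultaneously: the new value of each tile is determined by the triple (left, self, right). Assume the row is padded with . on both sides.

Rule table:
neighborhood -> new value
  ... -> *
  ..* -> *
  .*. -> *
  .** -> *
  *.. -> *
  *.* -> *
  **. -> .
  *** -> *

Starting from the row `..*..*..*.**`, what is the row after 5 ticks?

*******.**.*

***********.
**********.*
*********.**
********.**.
*******.**.*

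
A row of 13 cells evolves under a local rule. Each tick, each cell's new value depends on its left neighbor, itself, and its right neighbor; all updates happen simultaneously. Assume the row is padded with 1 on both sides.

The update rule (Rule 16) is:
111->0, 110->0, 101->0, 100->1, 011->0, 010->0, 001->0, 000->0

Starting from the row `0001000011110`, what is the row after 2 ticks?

1000100000000
0100010000000

0100010000000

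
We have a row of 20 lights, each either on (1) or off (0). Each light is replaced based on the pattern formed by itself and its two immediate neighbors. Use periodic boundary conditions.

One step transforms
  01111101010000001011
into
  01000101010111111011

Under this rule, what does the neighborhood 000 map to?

1

At position 11 the neighborhood is 000; the next row has 1 there.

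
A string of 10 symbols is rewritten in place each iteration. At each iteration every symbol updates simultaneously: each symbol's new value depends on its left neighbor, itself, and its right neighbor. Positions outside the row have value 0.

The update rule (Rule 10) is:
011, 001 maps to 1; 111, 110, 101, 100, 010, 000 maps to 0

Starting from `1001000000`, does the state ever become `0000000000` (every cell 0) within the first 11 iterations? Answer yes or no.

0010000000
0100000000
1000000000
0000000000
all cells are 0 at iteration 4

yes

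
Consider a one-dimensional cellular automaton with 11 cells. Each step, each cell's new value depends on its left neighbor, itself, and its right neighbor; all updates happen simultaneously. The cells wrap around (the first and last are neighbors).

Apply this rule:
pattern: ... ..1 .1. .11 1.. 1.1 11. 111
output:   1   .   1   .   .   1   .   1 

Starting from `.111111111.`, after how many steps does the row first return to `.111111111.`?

31

..1111111..
1..11111..1
....111....
111..1..111
11...1...11
1..1.1.1..1
...11111...
11..111..11
1....1....1
..11.1.11..
1...111...1
..1..1..1..
1.1..1..1.1
.11..1..11.
.....1.....
1111.1.1111
111.111.111
11.1.1.1.11
1.1111111.1
.1.11111.1.
.11.111.11.
...1.1.1...
11.11111.11
1.1.111.1.1
.111.1.111.
..1.111.1..
1.11.1.11.1
.1..111..1.
.1...1...1.
.1.1.1.1.1.
.111111111.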